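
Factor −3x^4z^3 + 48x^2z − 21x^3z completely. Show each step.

3x^2z(−x^2z^2 + 16 − 7x)

−3x^4z^3 + 48x^2z − 21x^3z
= 3(−x^4z^3 + 16x^2z − 7x^3z)    [factor out 3]
= 3x^2z(−x^2z^2 + 16 − 7x)    [factor out x^2z]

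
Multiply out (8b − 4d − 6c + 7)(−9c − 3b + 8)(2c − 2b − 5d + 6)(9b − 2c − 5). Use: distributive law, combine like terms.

(8b − 4d − 6c + 7)(−9c − 3b + 8)(2c − 2b − 5d + 6)(9b − 2c − 5)
= (−72bc − 24b^2 + 64b + 36cd + 12bd − 32d + 54c^2 + 18bc − 48c − 63c − 21b + 56)(2c − 2b − 5d + 6)(9b − 2c − 5)    [distributive law]
= (−54bc − 24b^2 + 43b + 36cd + 12bd − 32d + 54c^2 − 111c + 56)(2c − 2b − 5d + 6)(9b − 2c − 5)    [combine like terms]
= (−108bc^2 + 108b^2c + 270bcd − 324bc − 48b^2c + 48b^3 + 120b^2d − 144b^2 + 86bc − 86b^2 − 215bd + 258b + 72c^2d − 72bcd − 180cd^2 + 216cd + 24bcd − 24b^2d − 60bd^2 + 72bd − 64cd + 64bd + 160d^2 − 192d + 108c^3 − 108bc^2 − 270c^2d + 324c^2 − 222c^2 + 222bc + 555cd − 666c + 112c − 112b − 280d + 336)(9b − 2c − 5)    [distributive law]
= (−216bc^2 + 60b^2c + 222bcd − 16bc + 48b^3 + 96b^2d − 230b^2 − 79bd + 146b − 198c^2d − 180cd^2 + 707cd − 60bd^2 + 160d^2 − 472d + 108c^3 + 102c^2 − 554c + 336)(9b − 2c − 5)    [combine like terms]
= −1944b^2c^2 + 432bc^3 + 1080bc^2 + 540b^3c − 120b^2c^2 − 300b^2c + 1998b^2cd − 444bc^2d − 1110bcd − 144b^2c + 32bc^2 + 80bc + 432b^4 − 96b^3c − 240b^3 + 864b^3d − 192b^2cd − 480b^2d − 2070b^3 + 460b^2c + 1150b^2 − 711b^2d + 158bcd + 395bd + 1314b^2 − 292bc − 730b − 1782bc^2d + 396c^3d + 990c^2d − 1620bcd^2 + 360c^2d^2 + 900cd^2 + 6363bcd − 1414c^2d − 3535cd − 540b^2d^2 + 120bcd^2 + 300bd^2 + 1440bd^2 − 320cd^2 − 800d^2 − 4248bd + 944cd + 2360d + 972bc^3 − 216c^4 − 540c^3 + 918bc^2 − 204c^3 − 510c^2 − 4986bc + 1108c^2 + 2770c + 3024b − 672c − 1680    [distributive law]
= −2064b^2c^2 + 1404bc^3 + 2030bc^2 + 444b^3c + 16b^2c + 1806b^2cd − 2226bc^2d + 5411bcd − 5198bc + 432b^4 − 2310b^3 + 864b^3d − 1191b^2d + 2464b^2 − 3853bd + 2294b + 396c^3d − 424c^2d − 1500bcd^2 + 360c^2d^2 + 580cd^2 − 2591cd − 540b^2d^2 + 1740bd^2 − 800d^2 + 2360d − 216c^4 − 744c^3 + 598c^2 + 2098c − 1680    [combine like terms]

−2064b^2c^2 + 1404bc^3 + 2030bc^2 + 444b^3c + 16b^2c + 1806b^2cd − 2226bc^2d + 5411bcd − 5198bc + 432b^4 − 2310b^3 + 864b^3d − 1191b^2d + 2464b^2 − 3853bd + 2294b + 396c^3d − 424c^2d − 1500bcd^2 + 360c^2d^2 + 580cd^2 − 2591cd − 540b^2d^2 + 1740bd^2 − 800d^2 + 2360d − 216c^4 − 744c^3 + 598c^2 + 2098c − 1680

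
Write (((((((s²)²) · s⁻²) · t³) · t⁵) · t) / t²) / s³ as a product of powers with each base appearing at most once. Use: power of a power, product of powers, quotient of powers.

(((((((s²)²) · s⁻²) · t³) · t⁵) · t) / t²) / s³
= (((((s⁴ · s⁻²) · t³) · t⁵) · t) / t²) / s³    [power of a power]
= ((((s² · t³) · t⁵) · t) / t²) / s³    [product of powers]
= s⁻¹t⁷    [quotient of powers; product of powers]

s⁻¹t⁷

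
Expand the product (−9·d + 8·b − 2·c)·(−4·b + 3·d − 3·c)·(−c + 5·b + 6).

(−9·d + 8·b − 2·c)·(−4·b + 3·d − 3·c)·(−c + 5·b + 6)
= (36·b·d − 27·d^2 + 27·c·d − 32·b^2 + 24·b·d − 24·b·c + 8·b·c − 6·c·d + 6·c^2)·(−c + 5·b + 6)    [distributive law]
= (60·b·d − 27·d^2 + 21·c·d − 32·b^2 − 16·b·c + 6·c^2)·(−c + 5·b + 6)    [combine like terms]
= −60·b·c·d + 300·b^2·d + 360·b·d + 27·c·d^2 − 135·b·d^2 − 162·d^2 − 21·c^2·d + 105·b·c·d + 126·c·d + 32·b^2·c − 160·b^3 − 192·b^2 + 16·b·c^2 − 80·b^2·c − 96·b·c − 6·c^3 + 30·b·c^2 + 36·c^2    [distributive law]
= 45·b·c·d + 300·b^2·d + 360·b·d + 27·c·d^2 − 135·b·d^2 − 162·d^2 − 21·c^2·d + 126·c·d − 48·b^2·c − 160·b^3 − 192·b^2 + 46·b·c^2 − 96·b·c − 6·c^3 + 36·c^2    [combine like terms]

45·b·c·d + 300·b^2·d + 360·b·d + 27·c·d^2 − 135·b·d^2 − 162·d^2 − 21·c^2·d + 126·c·d − 48·b^2·c − 160·b^3 − 192·b^2 + 46·b·c^2 − 96·b·c − 6·c^3 + 36·c^2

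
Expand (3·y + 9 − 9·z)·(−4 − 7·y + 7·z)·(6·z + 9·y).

441·y·z − 675·y^2 + 630·y^2·z − 189·y^3 − 63·y·z^2 − 216·z − 324·y + 594·z^2 − 378·z^3

(3·y + 9 − 9·z)·(−4 − 7·y + 7·z)·(6·z + 9·y)
= (−12·y − 21·y^2 + 21·y·z − 36 − 63·y + 63·z + 36·z + 63·y·z − 63·z^2)·(6·z + 9·y)    [distributive law]
= (−75·y − 21·y^2 + 84·y·z − 36 + 99·z − 63·z^2)·(6·z + 9·y)    [combine like terms]
= −450·y·z − 675·y^2 − 126·y^2·z − 189·y^3 + 504·y·z^2 + 756·y^2·z − 216·z − 324·y + 594·z^2 + 891·y·z − 378·z^3 − 567·y·z^2    [distributive law]
= 441·y·z − 675·y^2 + 630·y^2·z − 189·y^3 − 63·y·z^2 − 216·z − 324·y + 594·z^2 − 378·z^3    [combine like terms]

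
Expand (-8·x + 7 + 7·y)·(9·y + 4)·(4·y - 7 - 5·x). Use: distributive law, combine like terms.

-603·x·y² - 79·x·y + 360·x²·y + 84·x + 160·x² - 77·y² - 525·y - 196 + 252·y³

(-8·x + 7 + 7·y)·(9·y + 4)·(4·y - 7 - 5·x)
= (-72·x·y - 32·x + 63·y + 28 + 63·y² + 28·y)·(4·y - 7 - 5·x)    [distributive law]
= (-72·x·y - 32·x + 91·y + 28 + 63·y²)·(4·y - 7 - 5·x)    [combine like terms]
= -288·x·y² + 504·x·y + 360·x²·y - 128·x·y + 224·x + 160·x² + 364·y² - 637·y - 455·x·y + 112·y - 196 - 140·x + 252·y³ - 441·y² - 315·x·y²    [distributive law]
= -603·x·y² - 79·x·y + 360·x²·y + 84·x + 160·x² - 77·y² - 525·y - 196 + 252·y³    [combine like terms]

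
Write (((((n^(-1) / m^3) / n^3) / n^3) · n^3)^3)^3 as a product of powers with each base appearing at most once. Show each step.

(((((n^(-1) / m^3) / n^3) / n^3) · n^3)^3)^3
= ((((n^(-1) / m^3) / n^3) / n^3) · n^3)^9    [power of a power]
= ((((n^(-1) / m^3) / n^3) / n^3)^9) · ((n^3)^9)    [power of a product]
= ((((n^(-1) / m^3) / n^3)^9) / ((n^3)^9)) · ((n^3)^9)    [power of a quotient]
= ((((n^(-1) / m^3)^9) / ((n^3)^9)) / ((n^3)^9)) · ((n^3)^9)    [power of a quotient]
= (((((n^(-1))^9) / ((m^3)^9)) / ((n^3)^9)) / ((n^3)^9)) · ((n^3)^9)    [power of a quotient]
= (((n^(-9) / ((m^3)^9)) / ((n^3)^9)) / ((n^3)^9)) · ((n^3)^9)    [power of a power]
= (((n^(-9) / m^27) / ((n^3)^9)) / ((n^3)^9)) · ((n^3)^9)    [power of a power]
= (((n^(-9) / m^27) / n^27) / ((n^3)^9)) · ((n^3)^9)    [power of a power]
= (((n^(-9) / m^27) / n^27) / n^27) · ((n^3)^9)    [power of a power]
= (((n^(-9) / m^27) / n^27) / n^27) · n^27    [power of a power]
= m^(-27)·n^(-36)    [quotient of powers; product of powers]

m^(-27)·n^(-36)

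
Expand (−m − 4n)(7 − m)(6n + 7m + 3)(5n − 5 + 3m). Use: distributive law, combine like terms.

−1754mn^2 + 773mn − 1078m^2n + 167m^2 − 173m^3 + 105m + 242m^2n^2 + 137m^3n + 21m^4 − 840n^3 + 420n^2 + 420n + 120mn^3

(−m − 4n)(7 − m)(6n + 7m + 3)(5n − 5 + 3m)
= (−7m + m^2 − 28n + 4mn)(6n + 7m + 3)(5n − 5 + 3m)    [distributive law]
= (−42mn − 49m^2 − 21m + 6m^2n + 7m^3 + 3m^2 − 168n^2 − 196mn − 84n + 24mn^2 + 28m^2n + 12mn)(5n − 5 + 3m)    [distributive law]
= (−226mn − 46m^2 − 21m + 34m^2n + 7m^3 − 168n^2 − 84n + 24mn^2)(5n − 5 + 3m)    [combine like terms]
= −1130mn^2 + 1130mn − 678m^2n − 230m^2n + 230m^2 − 138m^3 − 105mn + 105m − 63m^2 + 170m^2n^2 − 170m^2n + 102m^3n + 35m^3n − 35m^3 + 21m^4 − 840n^3 + 840n^2 − 504mn^2 − 420n^2 + 420n − 252mn + 120mn^3 − 120mn^2 + 72m^2n^2    [distributive law]
= −1754mn^2 + 773mn − 1078m^2n + 167m^2 − 173m^3 + 105m + 242m^2n^2 + 137m^3n + 21m^4 − 840n^3 + 420n^2 + 420n + 120mn^3    [combine like terms]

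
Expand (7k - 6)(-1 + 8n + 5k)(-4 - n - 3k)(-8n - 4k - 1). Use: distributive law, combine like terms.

(7k - 6)(-1 + 8n + 5k)(-4 - n - 3k)(-8n - 4k - 1)
= (-7k + 56kn + 35k² + 6 - 48n - 30k)(-4 - n - 3k)(-8n - 4k - 1)    [distributive law]
= (-37k + 56kn + 35k² + 6 - 48n)(-4 - n - 3k)(-8n - 4k - 1)    [combine like terms]
= (148k + 37kn + 111k² - 224kn - 56kn² - 168k²n - 140k² - 35k²n - 105k³ - 24 - 6n - 18k + 192n + 48n² + 144kn)(-8n - 4k - 1)    [distributive law]
= (130k - 43kn - 29k² - 56kn² - 203k²n - 105k³ - 24 + 186n + 48n²)(-8n - 4k - 1)    [combine like terms]
= -1040kn - 520k² - 130k + 344kn² + 172k²n + 43kn + 232k²n + 116k³ + 29k² + 448kn³ + 224k²n² + 56kn² + 1624k²n² + 812k³n + 203k²n + 840k³n + 420k⁴ + 105k³ + 192n + 96k + 24 - 1488n² - 744kn - 186n - 384n³ - 192kn² - 48n²    [distributive law]
= -1741kn - 491k² - 34k + 208kn² + 607k²n + 221k³ + 448kn³ + 1848k²n² + 1652k³n + 420k⁴ + 6n + 24 - 1536n² - 384n³    [combine like terms]

-1741kn - 491k² - 34k + 208kn² + 607k²n + 221k³ + 448kn³ + 1848k²n² + 1652k³n + 420k⁴ + 6n + 24 - 1536n² - 384n³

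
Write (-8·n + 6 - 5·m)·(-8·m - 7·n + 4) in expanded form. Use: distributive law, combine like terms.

99·m·n + 56·n^2 - 74·n - 68·m + 24 + 40·m^2

(-8·n + 6 - 5·m)·(-8·m - 7·n + 4)
= 64·m·n + 56·n^2 - 32·n - 48·m - 42·n + 24 + 40·m^2 + 35·m·n - 20·m    [distributive law]
= 99·m·n + 56·n^2 - 74·n - 68·m + 24 + 40·m^2    [combine like terms]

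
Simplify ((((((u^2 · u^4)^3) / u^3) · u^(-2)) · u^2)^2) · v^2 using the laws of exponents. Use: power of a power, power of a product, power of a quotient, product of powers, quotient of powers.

((((((u^2 · u^4)^3) / u^3) · u^(-2)) · u^2)^2) · v^2
= ((((((u^2 · u^4)^3) / u^3) · u^(-2))^2) · ((u^2)^2)) · v^2    [power of a product]
= ((((((u^2 · u^4)^3) / u^3)^2) · ((u^(-2))^2)) · ((u^2)^2)) · v^2    [power of a product]
= ((((((u^2 · u^4)^3)^2) / ((u^3)^2)) · ((u^(-2))^2)) · ((u^2)^2)) · v^2    [power of a quotient]
= (((((u^2 · u^4)^6) / ((u^3)^2)) · ((u^(-2))^2)) · ((u^2)^2)) · v^2    [power of a power]
= ((((((u^2)^6) · ((u^4)^6)) / ((u^3)^2)) · ((u^(-2))^2)) · ((u^2)^2)) · v^2    [power of a product]
= ((((u^12 · ((u^4)^6)) / ((u^3)^2)) · ((u^(-2))^2)) · ((u^2)^2)) · v^2    [power of a power]
= ((((u^12 · u^24) / ((u^3)^2)) · ((u^(-2))^2)) · ((u^2)^2)) · v^2    [power of a power]
= (((u^36 / ((u^3)^2)) · ((u^(-2))^2)) · ((u^2)^2)) · v^2    [product of powers]
= (((u^36 / u^6) · ((u^(-2))^2)) · ((u^2)^2)) · v^2    [power of a power]
= ((u^30 · ((u^(-2))^2)) · ((u^2)^2)) · v^2    [quotient of powers]
= ((u^30 · u^(-4)) · ((u^2)^2)) · v^2    [power of a power]
= (u^26 · ((u^2)^2)) · v^2    [product of powers]
= (u^26 · u^4) · v^2    [power of a power]
= u^30 · v^2    [product of powers]
= u^30v^2    [rearrange]

u^30v^2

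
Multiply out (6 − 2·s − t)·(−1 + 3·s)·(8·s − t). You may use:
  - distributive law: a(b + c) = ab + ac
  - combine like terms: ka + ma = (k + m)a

(6 − 2·s − t)·(−1 + 3·s)·(8·s − t)
= (−6 + 18·s + 2·s − 6·s² + t − 3·s·t)·(8·s − t)    [distributive law]
= (−6 + 20·s − 6·s² + t − 3·s·t)·(8·s − t)    [combine like terms]
= −48·s + 6·t + 160·s² − 20·s·t − 48·s³ + 6·s²·t + 8·s·t − t² − 24·s²·t + 3·s·t²    [distributive law]
= −48·s + 6·t + 160·s² − 12·s·t − 48·s³ − 18·s²·t − t² + 3·s·t²    [combine like terms]

−48·s + 6·t + 160·s² − 12·s·t − 48·s³ − 18·s²·t − t² + 3·s·t²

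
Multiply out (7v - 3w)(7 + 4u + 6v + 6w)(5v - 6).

-7v^2 - 294v + 140uv^2 - 168uv + 210v^3 + 120v^2w - 249vw + 126w - 60uvw + 72uw - 90vw^2 + 108w^2

(7v - 3w)(7 + 4u + 6v + 6w)(5v - 6)
= (49v + 28uv + 42v^2 + 42vw - 21w - 12uw - 18vw - 18w^2)(5v - 6)    [distributive law]
= (49v + 28uv + 42v^2 + 24vw - 21w - 12uw - 18w^2)(5v - 6)    [combine like terms]
= 245v^2 - 294v + 140uv^2 - 168uv + 210v^3 - 252v^2 + 120v^2w - 144vw - 105vw + 126w - 60uvw + 72uw - 90vw^2 + 108w^2    [distributive law]
= -7v^2 - 294v + 140uv^2 - 168uv + 210v^3 + 120v^2w - 249vw + 126w - 60uvw + 72uw - 90vw^2 + 108w^2    [combine like terms]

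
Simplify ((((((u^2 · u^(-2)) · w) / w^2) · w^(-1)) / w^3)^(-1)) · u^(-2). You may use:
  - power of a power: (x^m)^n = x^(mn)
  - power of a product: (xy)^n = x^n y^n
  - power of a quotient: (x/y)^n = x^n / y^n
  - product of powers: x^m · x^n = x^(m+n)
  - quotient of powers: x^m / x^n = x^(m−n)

u^(-2)·w^5

((((((u^2 · u^(-2)) · w) / w^2) · w^(-1)) / w^3)^(-1)) · u^(-2)
= ((((((u^2 · u^(-2)) · w) / w^2) · w^(-1))^(-1)) / ((w^3)^(-1))) · u^(-2)    [power of a quotient]
= ((((((u^2 · u^(-2)) · w) / w^2)^(-1)) · ((w^(-1))^(-1))) / ((w^3)^(-1))) · u^(-2)    [power of a product]
= ((((((u^2 · u^(-2)) · w)^(-1)) / ((w^2)^(-1))) · ((w^(-1))^(-1))) / ((w^3)^(-1))) · u^(-2)    [power of a quotient]
= ((((((u^2 · u^(-2))^(-1)) · (w^(-1))) / ((w^2)^(-1))) · ((w^(-1))^(-1))) / ((w^3)^(-1))) · u^(-2)    [power of a product]
= (((((((u^2)^(-1)) · ((u^(-2))^(-1))) · (w^(-1))) / ((w^2)^(-1))) · ((w^(-1))^(-1))) / ((w^3)^(-1))) · u^(-2)    [power of a product]
= (((((u^(-2) · ((u^(-2))^(-1))) · (w^(-1))) / ((w^2)^(-1))) · ((w^(-1))^(-1))) / ((w^3)^(-1))) · u^(-2)    [power of a power]
= (((((u^(-2) · u^2) · (w^(-1))) / ((w^2)^(-1))) · ((w^(-1))^(-1))) / ((w^3)^(-1))) · u^(-2)    [power of a power]
= ((((u^0 · (w^(-1))) / ((w^2)^(-1))) · ((w^(-1))^(-1))) / ((w^3)^(-1))) · u^(-2)    [product of powers]
= ((((u^0 · w^(-1)) / w^(-2)) · ((w^(-1))^(-1))) / ((w^3)^(-1))) · u^(-2)    [power of a power]
= ((((u^0 · w^(-1)) / w^(-2)) · w) / ((w^3)^(-1))) · u^(-2)    [power of a power]
= ((((u^0 · w^(-1)) / w^(-2)) · w) / w^(-3)) · u^(-2)    [power of a power]
= u^(-2)·w^5    [quotient of powers; product of powers]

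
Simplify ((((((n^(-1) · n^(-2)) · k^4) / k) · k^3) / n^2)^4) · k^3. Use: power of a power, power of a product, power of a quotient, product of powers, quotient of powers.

((((((n^(-1) · n^(-2)) · k^4) / k) · k^3) / n^2)^4) · k^3
= ((((((n^(-1) · n^(-2)) · k^4) / k) · k^3)^4) / ((n^2)^4)) · k^3    [power of a quotient]
= ((((((n^(-1) · n^(-2)) · k^4) / k)^4) · ((k^3)^4)) / ((n^2)^4)) · k^3    [power of a product]
= ((((((n^(-1) · n^(-2)) · k^4)^4) / (k^4)) · ((k^3)^4)) / ((n^2)^4)) · k^3    [power of a quotient]
= ((((((n^(-1) · n^(-2))^4) · ((k^4)^4)) / (k^4)) · ((k^3)^4)) / ((n^2)^4)) · k^3    [power of a product]
= (((((((n^(-1))^4) · ((n^(-2))^4)) · ((k^4)^4)) / (k^4)) · ((k^3)^4)) / ((n^2)^4)) · k^3    [power of a product]
= (((((n^(-4) · ((n^(-2))^4)) · ((k^4)^4)) / (k^4)) · ((k^3)^4)) / ((n^2)^4)) · k^3    [power of a power]
= (((((n^(-4) · n^(-8)) · ((k^4)^4)) / (k^4)) · ((k^3)^4)) / ((n^2)^4)) · k^3    [power of a power]
= ((((n^(-12) · ((k^4)^4)) / (k^4)) · ((k^3)^4)) / ((n^2)^4)) · k^3    [product of powers]
= ((((n^(-12) · k^16) / (k^4)) · ((k^3)^4)) / ((n^2)^4)) · k^3    [power of a power]
= ((((n^(-12) · k^16) / k^4) · k^12) / ((n^2)^4)) · k^3    [power of a power]
= ((((n^(-12) · k^16) / k^4) · k^12) / n^8) · k^3    [power of a power]
= k^27·n^(-20)    [quotient of powers; product of powers]

k^27·n^(-20)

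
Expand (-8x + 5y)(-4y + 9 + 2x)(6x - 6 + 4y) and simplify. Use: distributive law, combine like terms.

(-8x + 5y)(-4y + 9 + 2x)(6x - 6 + 4y)
= (32xy - 72x - 16x^2 - 20y^2 + 45y + 10xy)(6x - 6 + 4y)    [distributive law]
= (42xy - 72x - 16x^2 - 20y^2 + 45y)(6x - 6 + 4y)    [combine like terms]
= 252x^2y - 252xy + 168xy^2 - 432x^2 + 432x - 288xy - 96x^3 + 96x^2 - 64x^2y - 120xy^2 + 120y^2 - 80y^3 + 270xy - 270y + 180y^2    [distributive law]
= 188x^2y - 270xy + 48xy^2 - 336x^2 + 432x - 96x^3 + 300y^2 - 80y^3 - 270y    [combine like terms]

188x^2y - 270xy + 48xy^2 - 336x^2 + 432x - 96x^3 + 300y^2 - 80y^3 - 270y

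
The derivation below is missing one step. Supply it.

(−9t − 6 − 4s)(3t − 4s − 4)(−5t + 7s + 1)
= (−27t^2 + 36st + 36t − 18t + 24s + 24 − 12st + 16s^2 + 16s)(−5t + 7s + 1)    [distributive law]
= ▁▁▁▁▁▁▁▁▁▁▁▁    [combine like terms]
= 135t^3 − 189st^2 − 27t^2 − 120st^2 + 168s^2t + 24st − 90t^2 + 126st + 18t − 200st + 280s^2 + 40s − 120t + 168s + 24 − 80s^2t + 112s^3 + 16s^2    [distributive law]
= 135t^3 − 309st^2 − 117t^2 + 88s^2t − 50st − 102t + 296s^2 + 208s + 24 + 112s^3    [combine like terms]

By combine like terms:

(−27t^2 + 24st + 18t + 40s + 24 + 16s^2)(−5t + 7s + 1)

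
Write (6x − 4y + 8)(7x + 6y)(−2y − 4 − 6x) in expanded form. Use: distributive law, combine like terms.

−132x^2y − 504x^2 − 252x^3 + 128xy^2 − 432xy + 48y^3 − 224x − 192y

(6x − 4y + 8)(7x + 6y)(−2y − 4 − 6x)
= (42x^2 + 36xy − 28xy − 24y^2 + 56x + 48y)(−2y − 4 − 6x)    [distributive law]
= (42x^2 + 8xy − 24y^2 + 56x + 48y)(−2y − 4 − 6x)    [combine like terms]
= −84x^2y − 168x^2 − 252x^3 − 16xy^2 − 32xy − 48x^2y + 48y^3 + 96y^2 + 144xy^2 − 112xy − 224x − 336x^2 − 96y^2 − 192y − 288xy    [distributive law]
= −132x^2y − 504x^2 − 252x^3 + 128xy^2 − 432xy + 48y^3 − 224x − 192y    [combine like terms]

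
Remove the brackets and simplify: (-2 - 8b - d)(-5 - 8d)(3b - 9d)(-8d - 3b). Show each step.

(-2 - 8b - d)(-5 - 8d)(3b - 9d)(-8d - 3b)
= (10 + 16d + 40b + 64bd + 5d + 8d²)(3b - 9d)(-8d - 3b)    [distributive law]
= (10 + 21d + 40b + 64bd + 8d²)(3b - 9d)(-8d - 3b)    [combine like terms]
= (30b - 90d + 63bd - 189d² + 120b² - 360bd + 192b²d - 576bd² + 24bd² - 72d³)(-8d - 3b)    [distributive law]
= (30b - 90d - 297bd - 189d² + 120b² + 192b²d - 552bd² - 72d³)(-8d - 3b)    [combine like terms]
= -240bd - 90b² + 720d² + 270bd + 2376bd² + 891b²d + 1512d³ + 567bd² - 960b²d - 360b³ - 1536b²d² - 576b³d + 4416bd³ + 1656b²d² + 576d⁴ + 216bd³    [distributive law]
= 30bd - 90b² + 720d² + 2943bd² - 69b²d + 1512d³ - 360b³ + 120b²d² - 576b³d + 4632bd³ + 576d⁴    [combine like terms]

30bd - 90b² + 720d² + 2943bd² - 69b²d + 1512d³ - 360b³ + 120b²d² - 576b³d + 4632bd³ + 576d⁴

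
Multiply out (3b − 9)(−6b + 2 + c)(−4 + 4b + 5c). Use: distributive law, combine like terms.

312b^2 − 72b^3 − 78b^2c − 312b + 252bc + 15bc^2 + 72 − 54c − 45c^2

(3b − 9)(−6b + 2 + c)(−4 + 4b + 5c)
= (−18b^2 + 6b + 3bc + 54b − 18 − 9c)(−4 + 4b + 5c)    [distributive law]
= (−18b^2 + 60b + 3bc − 18 − 9c)(−4 + 4b + 5c)    [combine like terms]
= 72b^2 − 72b^3 − 90b^2c − 240b + 240b^2 + 300bc − 12bc + 12b^2c + 15bc^2 + 72 − 72b − 90c + 36c − 36bc − 45c^2    [distributive law]
= 312b^2 − 72b^3 − 78b^2c − 312b + 252bc + 15bc^2 + 72 − 54c − 45c^2    [combine like terms]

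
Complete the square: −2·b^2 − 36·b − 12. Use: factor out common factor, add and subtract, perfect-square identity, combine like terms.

−2·b^2 − 36·b − 12
= −2(b^2 + 18·b) − 12    [factor out -2 from the b-terms]
= −2(b^2 + 18·b + 81 − 81) − 12    [add and subtract 81 inside the bracket]
= −2(b + 9)^2 + 162 − 12    [perfect-square identity]
= −2(b + 9)^2 + 150    [combine constants]

−2(b + 9)^2 + 150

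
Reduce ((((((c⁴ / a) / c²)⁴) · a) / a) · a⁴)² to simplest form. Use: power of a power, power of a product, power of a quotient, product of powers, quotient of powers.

((((((c⁴ / a) / c²)⁴) · a) / a) · a⁴)²
= ((((((c⁴ / a) / c²)⁴) · a) / a)²) · ((a⁴)²)    [power of a product]
= ((((((c⁴ / a) / c²)⁴) · a)²) / (a²)) · ((a⁴)²)    [power of a quotient]
= ((((((c⁴ / a) / c²)⁴)²) · (a²)) / (a²)) · ((a⁴)²)    [power of a product]
= (((((c⁴ / a) / c²)⁸) · (a²)) / (a²)) · ((a⁴)²)    [power of a power]
= (((((c⁴ / a)⁸) / ((c²)⁸)) · (a²)) / (a²)) · ((a⁴)²)    [power of a quotient]
= ((((((c⁴)⁸) / (a⁸)) / ((c²)⁸)) · (a²)) / (a²)) · ((a⁴)²)    [power of a quotient]
= ((((c³² / (a⁸)) / ((c²)⁸)) · (a²)) / (a²)) · ((a⁴)²)    [power of a power]
= ((((c³² / a⁸) / c¹⁶) · (a²)) / (a²)) · ((a⁴)²)    [power of a power]
= ((((c³² / a⁸) / c¹⁶) · a²) / a²) · a⁸    [power of a power]
= c¹⁶    [quotient of powers; product of powers]

c¹⁶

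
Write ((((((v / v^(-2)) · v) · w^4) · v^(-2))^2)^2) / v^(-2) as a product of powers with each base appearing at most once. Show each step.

v^10w^16

((((((v / v^(-2)) · v) · w^4) · v^(-2))^2)^2) / v^(-2)
= (((((v / v^(-2)) · v) · w^4) · v^(-2))^4) / v^(-2)    [power of a power]
= (((((v / v^(-2)) · v) · w^4)^4) · ((v^(-2))^4)) / v^(-2)    [power of a product]
= (((((v / v^(-2)) · v)^4) · ((w^4)^4)) · ((v^(-2))^4)) / v^(-2)    [power of a product]
= (((((v / v^(-2))^4) · (v^4)) · ((w^4)^4)) · ((v^(-2))^4)) / v^(-2)    [power of a product]
= (((((v^4) / ((v^(-2))^4)) · (v^4)) · ((w^4)^4)) · ((v^(-2))^4)) / v^(-2)    [power of a quotient]
= ((((v^4 / v^(-8)) · (v^4)) · ((w^4)^4)) · ((v^(-2))^4)) / v^(-2)    [power of a power]
= (((v^12 · (v^4)) · ((w^4)^4)) · ((v^(-2))^4)) / v^(-2)    [quotient of powers]
= ((v^16 · ((w^4)^4)) · ((v^(-2))^4)) / v^(-2)    [product of powers]
= ((v^16 · w^16) · ((v^(-2))^4)) / v^(-2)    [power of a power]
= ((v^16 · w^16) · v^(-8)) / v^(-2)    [power of a power]
= v^10w^16    [quotient of powers; product of powers]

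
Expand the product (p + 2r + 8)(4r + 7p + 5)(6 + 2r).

(p + 2r + 8)(4r + 7p + 5)(6 + 2r)
= (4pr + 7p² + 5p + 8r² + 14pr + 10r + 32r + 56p + 40)(6 + 2r)    [distributive law]
= (18pr + 7p² + 61p + 8r² + 42r + 40)(6 + 2r)    [combine like terms]
= 108pr + 36pr² + 42p² + 14p²r + 366p + 122pr + 48r² + 16r³ + 252r + 84r² + 240 + 80r    [distributive law]
= 230pr + 36pr² + 42p² + 14p²r + 366p + 132r² + 16r³ + 332r + 240    [combine like terms]

230pr + 36pr² + 42p² + 14p²r + 366p + 132r² + 16r³ + 332r + 240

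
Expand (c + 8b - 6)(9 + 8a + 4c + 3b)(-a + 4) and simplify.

47ac - 60c - 8a²c - 4ac² + 16c² - 35abc + 140bc + 202ab + 216b - 64a²b - 24ab² + 96b² - 138a - 216 + 48a²

(c + 8b - 6)(9 + 8a + 4c + 3b)(-a + 4)
= (9c + 8ac + 4c² + 3bc + 72b + 64ab + 32bc + 24b² - 54 - 48a - 24c - 18b)(-a + 4)    [distributive law]
= (-15c + 8ac + 4c² + 35bc + 54b + 64ab + 24b² - 54 - 48a)(-a + 4)    [combine like terms]
= 15ac - 60c - 8a²c + 32ac - 4ac² + 16c² - 35abc + 140bc - 54ab + 216b - 64a²b + 256ab - 24ab² + 96b² + 54a - 216 + 48a² - 192a    [distributive law]
= 47ac - 60c - 8a²c - 4ac² + 16c² - 35abc + 140bc + 202ab + 216b - 64a²b - 24ab² + 96b² - 138a - 216 + 48a²    [combine like terms]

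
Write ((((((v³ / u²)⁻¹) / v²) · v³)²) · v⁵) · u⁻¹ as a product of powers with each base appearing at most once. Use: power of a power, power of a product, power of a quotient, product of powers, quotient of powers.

((((((v³ / u²)⁻¹) / v²) · v³)²) · v⁵) · u⁻¹
= ((((((v³ / u²)⁻¹) / v²)²) · ((v³)²)) · v⁵) · u⁻¹    [power of a product]
= ((((((v³ / u²)⁻¹)²) / ((v²)²)) · ((v³)²)) · v⁵) · u⁻¹    [power of a quotient]
= (((((v³ / u²)⁻²) / ((v²)²)) · ((v³)²)) · v⁵) · u⁻¹    [power of a power]
= ((((((v³)⁻²) / ((u²)⁻²)) / ((v²)²)) · ((v³)²)) · v⁵) · u⁻¹    [power of a quotient]
= ((((v⁻⁶ / ((u²)⁻²)) / ((v²)²)) · ((v³)²)) · v⁵) · u⁻¹    [power of a power]
= ((((v⁻⁶ / u⁻⁴) / ((v²)²)) · ((v³)²)) · v⁵) · u⁻¹    [power of a power]
= ((((v⁻⁶ / u⁻⁴) / v⁴) · ((v³)²)) · v⁵) · u⁻¹    [power of a power]
= ((((v⁻⁶ / u⁻⁴) / v⁴) · v⁶) · v⁵) · u⁻¹    [power of a power]
= u³·v    [quotient of powers; product of powers]

u³·v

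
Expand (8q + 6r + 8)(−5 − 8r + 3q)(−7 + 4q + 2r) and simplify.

−48q − 232q^2 − 86qr − 136q^2r − 284qr^2 + 96q^3 + 578r + 148r^2 − 96r^3 + 280

(8q + 6r + 8)(−5 − 8r + 3q)(−7 + 4q + 2r)
= (−40q − 64qr + 24q^2 − 30r − 48r^2 + 18qr − 40 − 64r + 24q)(−7 + 4q + 2r)    [distributive law]
= (−16q − 46qr + 24q^2 − 94r − 48r^2 − 40)(−7 + 4q + 2r)    [combine like terms]
= 112q − 64q^2 − 32qr + 322qr − 184q^2r − 92qr^2 − 168q^2 + 96q^3 + 48q^2r + 658r − 376qr − 188r^2 + 336r^2 − 192qr^2 − 96r^3 + 280 − 160q − 80r    [distributive law]
= −48q − 232q^2 − 86qr − 136q^2r − 284qr^2 + 96q^3 + 578r + 148r^2 − 96r^3 + 280    [combine like terms]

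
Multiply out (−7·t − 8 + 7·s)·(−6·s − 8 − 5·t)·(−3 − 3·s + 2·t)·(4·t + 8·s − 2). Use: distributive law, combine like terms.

−422·s·t^2 − 1790·s^2·t − 1302·s·t − 1148·s^2·t^2 − 336·s^3·t + 196·s·t^3 − 814·t^2 − 448·t + 208·t^3 + 280·t^4 − 1644·s^2 − 1200·s + 948·s^3 + 384 + 1008·s^4

(−7·t − 8 + 7·s)·(−6·s − 8 − 5·t)·(−3 − 3·s + 2·t)·(4·t + 8·s − 2)
= (42·s·t + 56·t + 35·t^2 + 48·s + 64 + 40·t − 42·s^2 − 56·s − 35·s·t)·(−3 − 3·s + 2·t)·(4·t + 8·s − 2)    [distributive law]
= (7·s·t + 96·t + 35·t^2 − 8·s + 64 − 42·s^2)·(−3 − 3·s + 2·t)·(4·t + 8·s − 2)    [combine like terms]
= (−21·s·t − 21·s^2·t + 14·s·t^2 − 288·t − 288·s·t + 192·t^2 − 105·t^2 − 105·s·t^2 + 70·t^3 + 24·s + 24·s^2 − 16·s·t − 192 − 192·s + 128·t + 126·s^2 + 126·s^3 − 84·s^2·t)·(4·t + 8·s − 2)    [distributive law]
= (−325·s·t − 105·s^2·t − 91·s·t^2 − 160·t + 87·t^2 + 70·t^3 − 168·s + 150·s^2 − 192 + 126·s^3)·(4·t + 8·s − 2)    [combine like terms]
= −1300·s·t^2 − 2600·s^2·t + 650·s·t − 420·s^2·t^2 − 840·s^3·t + 210·s^2·t − 364·s·t^3 − 728·s^2·t^2 + 182·s·t^2 − 640·t^2 − 1280·s·t + 320·t + 348·t^3 + 696·s·t^2 − 174·t^2 + 280·t^4 + 560·s·t^3 − 140·t^3 − 672·s·t − 1344·s^2 + 336·s + 600·s^2·t + 1200·s^3 − 300·s^2 − 768·t − 1536·s + 384 + 504·s^3·t + 1008·s^4 − 252·s^3    [distributive law]
= −422·s·t^2 − 1790·s^2·t − 1302·s·t − 1148·s^2·t^2 − 336·s^3·t + 196·s·t^3 − 814·t^2 − 448·t + 208·t^3 + 280·t^4 − 1644·s^2 − 1200·s + 948·s^3 + 384 + 1008·s^4    [combine like terms]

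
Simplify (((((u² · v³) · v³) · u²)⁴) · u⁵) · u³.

u²⁴·v²⁴

(((((u² · v³) · v³) · u²)⁴) · u⁵) · u³
= (((((u² · v³) · v³)⁴) · ((u²)⁴)) · u⁵) · u³    [power of a product]
= (((((u² · v³)⁴) · ((v³)⁴)) · ((u²)⁴)) · u⁵) · u³    [power of a product]
= ((((((u²)⁴) · ((v³)⁴)) · ((v³)⁴)) · ((u²)⁴)) · u⁵) · u³    [power of a product]
= ((((u⁸ · ((v³)⁴)) · ((v³)⁴)) · ((u²)⁴)) · u⁵) · u³    [power of a power]
= ((((u⁸ · v¹²) · ((v³)⁴)) · ((u²)⁴)) · u⁵) · u³    [power of a power]
= ((((u⁸ · v¹²) · v¹²) · ((u²)⁴)) · u⁵) · u³    [power of a power]
= ((((u⁸ · v¹²) · v¹²) · u⁸) · u⁵) · u³    [power of a power]
= u²⁴·v²⁴    [product of powers]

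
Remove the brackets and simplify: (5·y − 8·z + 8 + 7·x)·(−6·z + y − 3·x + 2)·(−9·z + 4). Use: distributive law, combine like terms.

(5·y − 8·z + 8 + 7·x)·(−6·z + y − 3·x + 2)·(−9·z + 4)
= (−30·y·z + 5·y² − 15·x·y + 10·y + 48·z² − 8·y·z + 24·x·z − 16·z − 48·z + 8·y − 24·x + 16 − 42·x·z + 7·x·y − 21·x² + 14·x)·(−9·z + 4)    [distributive law]
= (−38·y·z + 5·y² − 8·x·y + 18·y + 48·z² − 18·x·z − 64·z − 10·x + 16 − 21·x²)·(−9·z + 4)    [combine like terms]
= 342·y·z² − 152·y·z − 45·y²·z + 20·y² + 72·x·y·z − 32·x·y − 162·y·z + 72·y − 432·z³ + 192·z² + 162·x·z² − 72·x·z + 576·z² − 256·z + 90·x·z − 40·x − 144·z + 64 + 189·x²·z − 84·x²    [distributive law]
= 342·y·z² − 314·y·z − 45·y²·z + 20·y² + 72·x·y·z − 32·x·y + 72·y − 432·z³ + 768·z² + 162·x·z² + 18·x·z − 400·z − 40·x + 64 + 189·x²·z − 84·x²    [combine like terms]

342·y·z² − 314·y·z − 45·y²·z + 20·y² + 72·x·y·z − 32·x·y + 72·y − 432·z³ + 768·z² + 162·x·z² + 18·x·z − 400·z − 40·x + 64 + 189·x²·z − 84·x²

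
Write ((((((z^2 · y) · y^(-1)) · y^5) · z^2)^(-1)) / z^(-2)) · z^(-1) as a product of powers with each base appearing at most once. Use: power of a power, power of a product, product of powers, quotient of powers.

((((((z^2 · y) · y^(-1)) · y^5) · z^2)^(-1)) / z^(-2)) · z^(-1)
= ((((((z^2 · y) · y^(-1)) · y^5)^(-1)) · ((z^2)^(-1))) / z^(-2)) · z^(-1)    [power of a product]
= ((((((z^2 · y) · y^(-1))^(-1)) · ((y^5)^(-1))) · ((z^2)^(-1))) / z^(-2)) · z^(-1)    [power of a product]
= ((((((z^2 · y)^(-1)) · ((y^(-1))^(-1))) · ((y^5)^(-1))) · ((z^2)^(-1))) / z^(-2)) · z^(-1)    [power of a product]
= (((((((z^2)^(-1)) · (y^(-1))) · ((y^(-1))^(-1))) · ((y^5)^(-1))) · ((z^2)^(-1))) / z^(-2)) · z^(-1)    [power of a product]
= (((((z^(-2) · (y^(-1))) · ((y^(-1))^(-1))) · ((y^5)^(-1))) · ((z^2)^(-1))) / z^(-2)) · z^(-1)    [power of a power]
= (((((z^(-2) · y^(-1)) · y) · ((y^5)^(-1))) · ((z^2)^(-1))) / z^(-2)) · z^(-1)    [power of a power]
= (((((z^(-2) · y^(-1)) · y) · y^(-5)) · ((z^2)^(-1))) / z^(-2)) · z^(-1)    [power of a power]
= (((((z^(-2) · y^(-1)) · y) · y^(-5)) · z^(-2)) / z^(-2)) · z^(-1)    [power of a power]
= y^(-5)·z^(-3)    [quotient of powers; product of powers]

y^(-5)·z^(-3)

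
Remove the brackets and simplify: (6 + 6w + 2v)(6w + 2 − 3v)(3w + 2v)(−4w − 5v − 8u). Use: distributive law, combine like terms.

−576w^3 − 936vw^2 − 1152uw^2 − 158v^2w − 432uvw − 144w^2 − 276vw − 288uw − 120v^2 − 192uv + 140v^3 + 224uv^2 − 432w^4 − 756vw^3 − 864uw^3 − 150v^2w^2 − 432uvw^2 + 198v^3w + 240uv^2w + 60v^4 + 96uv^3

(6 + 6w + 2v)(6w + 2 − 3v)(3w + 2v)(−4w − 5v − 8u)
= (36w + 12 − 18v + 36w^2 + 12w − 18vw + 12vw + 4v − 6v^2)(3w + 2v)(−4w − 5v − 8u)    [distributive law]
= (48w + 12 − 14v + 36w^2 − 6vw − 6v^2)(3w + 2v)(−4w − 5v − 8u)    [combine like terms]
= (144w^2 + 96vw + 36w + 24v − 42vw − 28v^2 + 108w^3 + 72vw^2 − 18vw^2 − 12v^2w − 18v^2w − 12v^3)(−4w − 5v − 8u)    [distributive law]
= (144w^2 + 54vw + 36w + 24v − 28v^2 + 108w^3 + 54vw^2 − 30v^2w − 12v^3)(−4w − 5v − 8u)    [combine like terms]
= −576w^3 − 720vw^2 − 1152uw^2 − 216vw^2 − 270v^2w − 432uvw − 144w^2 − 180vw − 288uw − 96vw − 120v^2 − 192uv + 112v^2w + 140v^3 + 224uv^2 − 432w^4 − 540vw^3 − 864uw^3 − 216vw^3 − 270v^2w^2 − 432uvw^2 + 120v^2w^2 + 150v^3w + 240uv^2w + 48v^3w + 60v^4 + 96uv^3    [distributive law]
= −576w^3 − 936vw^2 − 1152uw^2 − 158v^2w − 432uvw − 144w^2 − 276vw − 288uw − 120v^2 − 192uv + 140v^3 + 224uv^2 − 432w^4 − 756vw^3 − 864uw^3 − 150v^2w^2 − 432uvw^2 + 198v^3w + 240uv^2w + 60v^4 + 96uv^3    [combine like terms]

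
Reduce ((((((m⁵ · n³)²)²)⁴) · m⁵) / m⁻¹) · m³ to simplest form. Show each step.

((((((m⁵ · n³)²)²)⁴) · m⁵) / m⁻¹) · m³
= (((((m⁵ · n³)²)⁸) · m⁵) / m⁻¹) · m³    [power of a power]
= ((((m⁵ · n³)¹⁶) · m⁵) / m⁻¹) · m³    [power of a power]
= (((((m⁵)¹⁶) · ((n³)¹⁶)) · m⁵) / m⁻¹) · m³    [power of a product]
= (((m⁸⁰ · ((n³)¹⁶)) · m⁵) / m⁻¹) · m³    [power of a power]
= (((m⁸⁰ · n⁴⁸) · m⁵) / m⁻¹) · m³    [power of a power]
= m⁸⁹n⁴⁸    [quotient of powers; product of powers]

m⁸⁹n⁴⁸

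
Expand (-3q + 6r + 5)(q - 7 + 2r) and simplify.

-3q^2 + 26q - 32r + 12r^2 - 35

(-3q + 6r + 5)(q - 7 + 2r)
= -3q^2 + 21q - 6qr + 6qr - 42r + 12r^2 + 5q - 35 + 10r    [distributive law]
= -3q^2 + 26q - 32r + 12r^2 - 35    [combine like terms]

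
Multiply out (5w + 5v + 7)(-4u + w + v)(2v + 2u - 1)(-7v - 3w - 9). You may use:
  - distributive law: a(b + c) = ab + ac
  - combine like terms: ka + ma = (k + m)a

(5w + 5v + 7)(-4u + w + v)(2v + 2u - 1)(-7v - 3w - 9)
= (-20uw + 5w^2 + 5vw - 20uv + 5vw + 5v^2 - 28u + 7w + 7v)(2v + 2u - 1)(-7v - 3w - 9)    [distributive law]
= (-20uw + 5w^2 + 10vw - 20uv + 5v^2 - 28u + 7w + 7v)(2v + 2u - 1)(-7v - 3w - 9)    [combine like terms]
= (-40uvw - 40u^2w + 20uw + 10vw^2 + 10uw^2 - 5w^2 + 20v^2w + 20uvw - 10vw - 40uv^2 - 40u^2v + 20uv + 10v^3 + 10uv^2 - 5v^2 - 56uv - 56u^2 + 28u + 14vw + 14uw - 7w + 14v^2 + 14uv - 7v)(-7v - 3w - 9)    [distributive law]
= (-20uvw - 40u^2w + 34uw + 10vw^2 + 10uw^2 - 5w^2 + 20v^2w + 4vw - 30uv^2 - 40u^2v - 22uv + 10v^3 + 9v^2 - 56u^2 + 28u - 7w - 7v)(-7v - 3w - 9)    [combine like terms]
= 140uv^2w + 60uvw^2 + 180uvw + 280u^2vw + 120u^2w^2 + 360u^2w - 238uvw - 102uw^2 - 306uw - 70v^2w^2 - 30vw^3 - 90vw^2 - 70uvw^2 - 30uw^3 - 90uw^2 + 35vw^2 + 15w^3 + 45w^2 - 140v^3w - 60v^2w^2 - 180v^2w - 28v^2w - 12vw^2 - 36vw + 210uv^3 + 90uv^2w + 270uv^2 + 280u^2v^2 + 120u^2vw + 360u^2v + 154uv^2 + 66uvw + 198uv - 70v^4 - 30v^3w - 90v^3 - 63v^3 - 27v^2w - 81v^2 + 392u^2v + 168u^2w + 504u^2 - 196uv - 84uw - 252u + 49vw + 21w^2 + 63w + 49v^2 + 21vw + 63v    [distributive law]
= 230uv^2w - 10uvw^2 + 8uvw + 400u^2vw + 120u^2w^2 + 528u^2w - 192uw^2 - 390uw - 130v^2w^2 - 30vw^3 - 67vw^2 - 30uw^3 + 15w^3 + 66w^2 - 170v^3w - 235v^2w + 34vw + 210uv^3 + 424uv^2 + 280u^2v^2 + 752u^2v + 2uv - 70v^4 - 153v^3 - 32v^2 + 504u^2 - 252u + 63w + 63v    [combine like terms]

230uv^2w - 10uvw^2 + 8uvw + 400u^2vw + 120u^2w^2 + 528u^2w - 192uw^2 - 390uw - 130v^2w^2 - 30vw^3 - 67vw^2 - 30uw^3 + 15w^3 + 66w^2 - 170v^3w - 235v^2w + 34vw + 210uv^3 + 424uv^2 + 280u^2v^2 + 752u^2v + 2uv - 70v^4 - 153v^3 - 32v^2 + 504u^2 - 252u + 63w + 63v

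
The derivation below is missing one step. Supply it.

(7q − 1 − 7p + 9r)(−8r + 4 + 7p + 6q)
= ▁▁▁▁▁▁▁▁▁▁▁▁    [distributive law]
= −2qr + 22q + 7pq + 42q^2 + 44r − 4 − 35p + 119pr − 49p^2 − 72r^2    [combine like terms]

By distributive law:

−56qr + 28q + 49pq + 42q^2 + 8r − 4 − 7p − 6q + 56pr − 28p − 49p^2 − 42pq − 72r^2 + 36r + 63pr + 54qr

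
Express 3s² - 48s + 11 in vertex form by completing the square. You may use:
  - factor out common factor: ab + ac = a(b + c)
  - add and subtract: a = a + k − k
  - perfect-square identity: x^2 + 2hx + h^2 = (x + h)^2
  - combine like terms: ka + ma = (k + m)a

3(s - 8)² - 181

3s² - 48s + 11
= 3(s² - 16s) + 11    [factor out 3 from the s-terms]
= 3(s² - 16s + 64 - 64) + 11    [add and subtract 64 inside the bracket]
= 3(s - 8)² - 192 + 11    [perfect-square identity]
= 3(s - 8)² - 181    [combine constants]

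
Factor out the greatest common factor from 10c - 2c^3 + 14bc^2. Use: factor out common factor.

10c - 2c^3 + 14bc^2
= 2(5c - c^3 + 7bc^2)    [factor out 2]
= 2c(5 - c^2 + 7bc)    [factor out c]

2c(5 - c^2 + 7bc)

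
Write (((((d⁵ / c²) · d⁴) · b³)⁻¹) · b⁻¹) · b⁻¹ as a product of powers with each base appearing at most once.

b⁻⁵c²d⁻⁹

(((((d⁵ / c²) · d⁴) · b³)⁻¹) · b⁻¹) · b⁻¹
= (((((d⁵ / c²) · d⁴)⁻¹) · ((b³)⁻¹)) · b⁻¹) · b⁻¹    [power of a product]
= (((((d⁵ / c²)⁻¹) · ((d⁴)⁻¹)) · ((b³)⁻¹)) · b⁻¹) · b⁻¹    [power of a product]
= ((((((d⁵)⁻¹) / ((c²)⁻¹)) · ((d⁴)⁻¹)) · ((b³)⁻¹)) · b⁻¹) · b⁻¹    [power of a quotient]
= ((((d⁻⁵ / ((c²)⁻¹)) · ((d⁴)⁻¹)) · ((b³)⁻¹)) · b⁻¹) · b⁻¹    [power of a power]
= ((((d⁻⁵ / c⁻²) · ((d⁴)⁻¹)) · ((b³)⁻¹)) · b⁻¹) · b⁻¹    [power of a power]
= ((((d⁻⁵ / c⁻²) · d⁻⁴) · ((b³)⁻¹)) · b⁻¹) · b⁻¹    [power of a power]
= ((((d⁻⁵ / c⁻²) · d⁻⁴) · b⁻³) · b⁻¹) · b⁻¹    [power of a power]
= b⁻⁵c²d⁻⁹    [quotient of powers; product of powers]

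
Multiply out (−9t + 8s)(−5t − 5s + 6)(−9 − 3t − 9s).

(−9t + 8s)(−5t − 5s + 6)(−9 − 3t − 9s)
= (45t^2 + 45st − 54t − 40st − 40s^2 + 48s)(−9 − 3t − 9s)    [distributive law]
= (45t^2 + 5st − 54t − 40s^2 + 48s)(−9 − 3t − 9s)    [combine like terms]
= −405t^2 − 135t^3 − 405st^2 − 45st − 15st^2 − 45s^2t + 486t + 162t^2 + 486st + 360s^2 + 120s^2t + 360s^3 − 432s − 144st − 432s^2    [distributive law]
= −243t^2 − 135t^3 − 420st^2 + 297st + 75s^2t + 486t − 72s^2 + 360s^3 − 432s    [combine like terms]

−243t^2 − 135t^3 − 420st^2 + 297st + 75s^2t + 486t − 72s^2 + 360s^3 − 432s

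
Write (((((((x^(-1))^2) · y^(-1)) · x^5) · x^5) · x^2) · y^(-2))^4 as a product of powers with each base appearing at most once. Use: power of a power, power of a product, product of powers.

x^40y^(-12)

(((((((x^(-1))^2) · y^(-1)) · x^5) · x^5) · x^2) · y^(-2))^4
= (((((((x^(-1))^2) · y^(-1)) · x^5) · x^5) · x^2)^4) · ((y^(-2))^4)    [power of a product]
= (((((((x^(-1))^2) · y^(-1)) · x^5) · x^5)^4) · ((x^2)^4)) · ((y^(-2))^4)    [power of a product]
= (((((((x^(-1))^2) · y^(-1)) · x^5)^4) · ((x^5)^4)) · ((x^2)^4)) · ((y^(-2))^4)    [power of a product]
= (((((((x^(-1))^2) · y^(-1))^4) · ((x^5)^4)) · ((x^5)^4)) · ((x^2)^4)) · ((y^(-2))^4)    [power of a product]
= (((((((x^(-1))^2)^4) · ((y^(-1))^4)) · ((x^5)^4)) · ((x^5)^4)) · ((x^2)^4)) · ((y^(-2))^4)    [power of a product]
= ((((((x^(-1))^8) · ((y^(-1))^4)) · ((x^5)^4)) · ((x^5)^4)) · ((x^2)^4)) · ((y^(-2))^4)    [power of a power]
= ((((x^(-8) · ((y^(-1))^4)) · ((x^5)^4)) · ((x^5)^4)) · ((x^2)^4)) · ((y^(-2))^4)    [power of a power]
= ((((x^(-8) · y^(-4)) · ((x^5)^4)) · ((x^5)^4)) · ((x^2)^4)) · ((y^(-2))^4)    [power of a power]
= ((((x^(-8) · y^(-4)) · x^20) · ((x^5)^4)) · ((x^2)^4)) · ((y^(-2))^4)    [power of a power]
= ((((x^(-8) · y^(-4)) · x^20) · x^20) · ((x^2)^4)) · ((y^(-2))^4)    [power of a power]
= ((((x^(-8) · y^(-4)) · x^20) · x^20) · x^8) · ((y^(-2))^4)    [power of a power]
= ((((x^(-8) · y^(-4)) · x^20) · x^20) · x^8) · y^(-8)    [power of a power]
= x^40y^(-12)    [product of powers]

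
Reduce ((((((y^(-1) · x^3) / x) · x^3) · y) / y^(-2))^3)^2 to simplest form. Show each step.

((((((y^(-1) · x^3) / x) · x^3) · y) / y^(-2))^3)^2
= (((((y^(-1) · x^3) / x) · x^3) · y) / y^(-2))^6    [power of a power]
= (((((y^(-1) · x^3) / x) · x^3) · y)^6) / ((y^(-2))^6)    [power of a quotient]
= (((((y^(-1) · x^3) / x) · x^3)^6) · (y^6)) / ((y^(-2))^6)    [power of a product]
= (((((y^(-1) · x^3) / x)^6) · ((x^3)^6)) · (y^6)) / ((y^(-2))^6)    [power of a product]
= (((((y^(-1) · x^3)^6) / (x^6)) · ((x^3)^6)) · (y^6)) / ((y^(-2))^6)    [power of a quotient]
= ((((((y^(-1))^6) · ((x^3)^6)) / (x^6)) · ((x^3)^6)) · (y^6)) / ((y^(-2))^6)    [power of a product]
= ((((y^(-6) · ((x^3)^6)) / (x^6)) · ((x^3)^6)) · (y^6)) / ((y^(-2))^6)    [power of a power]
= ((((y^(-6) · x^18) / (x^6)) · ((x^3)^6)) · (y^6)) / ((y^(-2))^6)    [power of a power]
= ((((y^(-6) · x^18) / x^6) · x^18) · (y^6)) / ((y^(-2))^6)    [power of a power]
= ((((y^(-6) · x^18) / x^6) · x^18) · y^6) / y^(-12)    [power of a power]
= x^30·y^12    [quotient of powers; product of powers]

x^30·y^12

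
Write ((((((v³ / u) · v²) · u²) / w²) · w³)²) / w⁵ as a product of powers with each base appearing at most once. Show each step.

u²·v¹⁰·w⁻³

((((((v³ / u) · v²) · u²) / w²) · w³)²) / w⁵
= ((((((v³ / u) · v²) · u²) / w²)²) · ((w³)²)) / w⁵    [power of a product]
= ((((((v³ / u) · v²) · u²)²) / ((w²)²)) · ((w³)²)) / w⁵    [power of a quotient]
= ((((((v³ / u) · v²)²) · ((u²)²)) / ((w²)²)) · ((w³)²)) / w⁵    [power of a product]
= ((((((v³ / u)²) · ((v²)²)) · ((u²)²)) / ((w²)²)) · ((w³)²)) / w⁵    [power of a product]
= (((((((v³)²) / (u²)) · ((v²)²)) · ((u²)²)) / ((w²)²)) · ((w³)²)) / w⁵    [power of a quotient]
= (((((v⁶ / (u²)) · ((v²)²)) · ((u²)²)) / ((w²)²)) · ((w³)²)) / w⁵    [power of a power]
= (((((v⁶ / u²) · v⁴) · ((u²)²)) / ((w²)²)) · ((w³)²)) / w⁵    [power of a power]
= (((((v⁶ / u²) · v⁴) · u⁴) / ((w²)²)) · ((w³)²)) / w⁵    [power of a power]
= (((((v⁶ / u²) · v⁴) · u⁴) / w⁴) · ((w³)²)) / w⁵    [power of a power]
= (((((v⁶ / u²) · v⁴) · u⁴) / w⁴) · w⁶) / w⁵    [power of a power]
= u²·v¹⁰·w⁻³    [quotient of powers; product of powers]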